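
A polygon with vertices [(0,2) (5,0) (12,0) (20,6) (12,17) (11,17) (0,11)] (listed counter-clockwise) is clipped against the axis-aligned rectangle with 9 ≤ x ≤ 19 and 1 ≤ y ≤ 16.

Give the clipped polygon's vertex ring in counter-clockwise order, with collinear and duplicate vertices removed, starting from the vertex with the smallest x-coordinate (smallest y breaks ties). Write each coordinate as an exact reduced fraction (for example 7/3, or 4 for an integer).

1. After x ≥ 9: [(9,0) (12,0) (20,6) (12,17) (11,17) (9,175/11)]
2. After x ≤ 19: [(9,0) (12,0) (19,21/4) (19,59/8) (12,17) (11,17) (9,175/11)]
3. After y ≥ 1: [(9,1) (40/3,1) (19,21/4) (19,59/8) (12,17) (11,17) (9,175/11)]
4. After y ≤ 16: [(9,1) (40/3,1) (19,21/4) (19,59/8) (140/11,16) (55/6,16) (9,175/11)]
5. Canonical ring: [(9,1) (40/3,1) (19,21/4) (19,59/8) (140/11,16) (55/6,16) (9,175/11)]

Clipped polygon: [(9,1) (40/3,1) (19,21/4) (19,59/8) (140/11,16) (55/6,16) (9,175/11)]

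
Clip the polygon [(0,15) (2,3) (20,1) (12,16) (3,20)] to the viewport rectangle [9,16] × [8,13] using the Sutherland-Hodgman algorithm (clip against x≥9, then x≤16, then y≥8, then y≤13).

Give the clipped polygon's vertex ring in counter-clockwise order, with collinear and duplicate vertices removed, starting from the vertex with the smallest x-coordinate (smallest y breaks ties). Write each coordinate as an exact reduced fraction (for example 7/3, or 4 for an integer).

1. After x ≥ 9: [(9,20/9) (20,1) (12,16) (9,52/3)]
2. After x ≤ 16: [(9,20/9) (16,13/9) (16,17/2) (12,16) (9,52/3)]
3. After y ≥ 8: [(9,8) (16,8) (16,17/2) (12,16) (9,52/3)]
4. After y ≤ 13: [(9,13) (9,8) (16,8) (16,17/2) (68/5,13)]
5. Canonical ring: [(9,8) (16,8) (16,17/2) (68/5,13) (9,13)]

Clipped polygon: [(9,8) (16,8) (16,17/2) (68/5,13) (9,13)]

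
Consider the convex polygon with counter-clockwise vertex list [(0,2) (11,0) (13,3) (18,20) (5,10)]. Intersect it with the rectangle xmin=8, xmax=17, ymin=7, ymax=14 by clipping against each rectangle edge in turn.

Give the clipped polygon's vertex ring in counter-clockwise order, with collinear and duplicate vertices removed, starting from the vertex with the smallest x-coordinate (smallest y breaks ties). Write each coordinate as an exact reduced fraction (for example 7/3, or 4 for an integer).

Clipped polygon: [(8,7) (241/17,7) (276/17,14) (51/5,14) (8,160/13)]

1. After x ≥ 8: [(8,6/11) (11,0) (13,3) (18,20) (8,160/13)]
2. After x ≤ 17: [(8,6/11) (11,0) (13,3) (17,83/5) (17,250/13) (8,160/13)]
3. After y ≥ 7: [(8,7) (241/17,7) (17,83/5) (17,250/13) (8,160/13)]
4. After y ≤ 14: [(8,7) (241/17,7) (276/17,14) (51/5,14) (8,160/13)]
5. Canonical ring: [(8,7) (241/17,7) (276/17,14) (51/5,14) (8,160/13)]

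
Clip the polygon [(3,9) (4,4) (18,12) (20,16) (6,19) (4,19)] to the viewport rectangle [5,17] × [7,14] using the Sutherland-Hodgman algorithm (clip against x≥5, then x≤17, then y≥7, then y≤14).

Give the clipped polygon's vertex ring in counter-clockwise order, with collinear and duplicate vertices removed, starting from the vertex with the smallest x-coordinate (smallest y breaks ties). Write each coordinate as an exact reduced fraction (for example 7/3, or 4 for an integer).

Clipped polygon: [(5,7) (37/4,7) (17,80/7) (17,14) (5,14)]

1. After x ≥ 5: [(5,32/7) (18,12) (20,16) (6,19) (5,19)]
2. After x ≤ 17: [(5,32/7) (17,80/7) (17,233/14) (6,19) (5,19)]
3. After y ≥ 7: [(5,7) (37/4,7) (17,80/7) (17,233/14) (6,19) (5,19)]
4. After y ≤ 14: [(5,14) (5,7) (37/4,7) (17,80/7) (17,14)]
5. Canonical ring: [(5,7) (37/4,7) (17,80/7) (17,14) (5,14)]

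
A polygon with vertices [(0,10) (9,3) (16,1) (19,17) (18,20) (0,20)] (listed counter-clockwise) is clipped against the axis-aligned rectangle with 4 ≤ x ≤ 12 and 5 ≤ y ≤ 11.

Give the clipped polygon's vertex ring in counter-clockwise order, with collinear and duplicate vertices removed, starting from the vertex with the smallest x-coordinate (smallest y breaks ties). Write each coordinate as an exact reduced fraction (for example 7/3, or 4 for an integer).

Clipped polygon: [(4,62/9) (45/7,5) (12,5) (12,11) (4,11)]

1. After x ≥ 4: [(4,62/9) (9,3) (16,1) (19,17) (18,20) (4,20)]
2. After x ≤ 12: [(4,62/9) (9,3) (12,15/7) (12,20) (4,20)]
3. After y ≥ 5: [(4,62/9) (45/7,5) (12,5) (12,20) (4,20)]
4. After y ≤ 11: [(4,11) (4,62/9) (45/7,5) (12,5) (12,11)]
5. Canonical ring: [(4,62/9) (45/7,5) (12,5) (12,11) (4,11)]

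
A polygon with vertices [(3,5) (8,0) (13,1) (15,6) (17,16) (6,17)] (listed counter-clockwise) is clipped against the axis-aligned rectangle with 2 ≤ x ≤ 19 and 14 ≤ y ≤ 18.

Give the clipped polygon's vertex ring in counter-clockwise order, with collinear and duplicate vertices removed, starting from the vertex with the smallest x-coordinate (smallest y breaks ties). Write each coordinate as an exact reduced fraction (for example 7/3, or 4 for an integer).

Clipped polygon: [(21/4,14) (83/5,14) (17,16) (6,17)]

1. After x ≥ 2: [(3,5) (8,0) (13,1) (15,6) (17,16) (6,17)]
2. After x ≤ 19: [(3,5) (8,0) (13,1) (15,6) (17,16) (6,17)]
3. After y ≥ 14: [(21/4,14) (83/5,14) (17,16) (6,17)]
4. After y ≤ 18: [(21/4,14) (83/5,14) (17,16) (6,17)]
5. Canonical ring: [(21/4,14) (83/5,14) (17,16) (6,17)]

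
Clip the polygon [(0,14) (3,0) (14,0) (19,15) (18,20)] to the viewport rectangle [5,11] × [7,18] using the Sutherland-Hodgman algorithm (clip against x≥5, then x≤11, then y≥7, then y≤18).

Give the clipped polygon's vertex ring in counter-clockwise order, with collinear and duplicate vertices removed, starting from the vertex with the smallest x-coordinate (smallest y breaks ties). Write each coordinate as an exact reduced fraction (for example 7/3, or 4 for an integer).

Clipped polygon: [(5,7) (11,7) (11,53/3) (5,47/3)]

1. After x ≥ 5: [(5,47/3) (5,0) (14,0) (19,15) (18,20)]
2. After x ≤ 11: [(11,53/3) (5,47/3) (5,0) (11,0)]
3. After y ≥ 7: [(11,7) (11,53/3) (5,47/3) (5,7)]
4. After y ≤ 18: [(11,7) (11,53/3) (5,47/3) (5,7)]
5. Canonical ring: [(5,7) (11,7) (11,53/3) (5,47/3)]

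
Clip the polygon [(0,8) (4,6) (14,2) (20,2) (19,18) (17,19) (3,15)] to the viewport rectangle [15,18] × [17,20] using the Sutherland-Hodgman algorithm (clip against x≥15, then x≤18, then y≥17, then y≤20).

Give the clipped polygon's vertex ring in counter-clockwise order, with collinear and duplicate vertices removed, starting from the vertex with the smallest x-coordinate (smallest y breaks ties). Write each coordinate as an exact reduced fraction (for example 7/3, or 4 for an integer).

Clipped polygon: [(15,17) (18,17) (18,37/2) (17,19) (15,129/7)]

1. After x ≥ 15: [(15,2) (20,2) (19,18) (17,19) (15,129/7)]
2. After x ≤ 18: [(15,2) (18,2) (18,37/2) (17,19) (15,129/7)]
3. After y ≥ 17: [(15,17) (18,17) (18,37/2) (17,19) (15,129/7)]
4. After y ≤ 20: [(15,17) (18,17) (18,37/2) (17,19) (15,129/7)]
5. Canonical ring: [(15,17) (18,17) (18,37/2) (17,19) (15,129/7)]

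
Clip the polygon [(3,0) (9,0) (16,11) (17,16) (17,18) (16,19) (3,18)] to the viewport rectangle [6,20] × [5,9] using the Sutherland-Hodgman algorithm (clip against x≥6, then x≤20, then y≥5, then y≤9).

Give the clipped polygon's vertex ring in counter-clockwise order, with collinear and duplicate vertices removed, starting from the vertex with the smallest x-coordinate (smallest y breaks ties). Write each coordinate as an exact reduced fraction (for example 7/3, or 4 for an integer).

1. After x ≥ 6: [(6,0) (9,0) (16,11) (17,16) (17,18) (16,19) (6,237/13)]
2. After x ≤ 20: [(6,0) (9,0) (16,11) (17,16) (17,18) (16,19) (6,237/13)]
3. After y ≥ 5: [(6,5) (134/11,5) (16,11) (17,16) (17,18) (16,19) (6,237/13)]
4. After y ≤ 9: [(6,9) (6,5) (134/11,5) (162/11,9)]
5. Canonical ring: [(6,5) (134/11,5) (162/11,9) (6,9)]

Clipped polygon: [(6,5) (134/11,5) (162/11,9) (6,9)]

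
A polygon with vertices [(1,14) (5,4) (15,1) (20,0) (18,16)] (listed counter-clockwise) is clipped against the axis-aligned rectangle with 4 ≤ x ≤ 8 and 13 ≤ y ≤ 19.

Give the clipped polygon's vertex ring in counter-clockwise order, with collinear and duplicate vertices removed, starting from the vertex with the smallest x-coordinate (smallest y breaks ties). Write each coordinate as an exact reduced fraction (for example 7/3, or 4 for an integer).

1. After x ≥ 4: [(4,244/17) (4,13/2) (5,4) (15,1) (20,0) (18,16)]
2. After x ≤ 8: [(8,252/17) (4,244/17) (4,13/2) (5,4) (8,31/10)]
3. After y ≥ 13: [(8,13) (8,252/17) (4,244/17) (4,13)]
4. After y ≤ 19: [(8,13) (8,252/17) (4,244/17) (4,13)]
5. Canonical ring: [(4,13) (8,13) (8,252/17) (4,244/17)]

Clipped polygon: [(4,13) (8,13) (8,252/17) (4,244/17)]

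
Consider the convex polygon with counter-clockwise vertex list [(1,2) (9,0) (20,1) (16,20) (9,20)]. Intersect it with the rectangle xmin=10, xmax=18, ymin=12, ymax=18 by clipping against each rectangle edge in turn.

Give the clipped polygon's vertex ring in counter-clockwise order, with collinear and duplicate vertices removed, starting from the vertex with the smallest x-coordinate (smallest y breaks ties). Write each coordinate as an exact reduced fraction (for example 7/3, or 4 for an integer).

1. After x ≥ 10: [(10,1/11) (20,1) (16,20) (10,20)]
2. After x ≤ 18: [(10,1/11) (18,9/11) (18,21/2) (16,20) (10,20)]
3. After y ≥ 12: [(10,12) (336/19,12) (16,20) (10,20)]
4. After y ≤ 18: [(10,18) (10,12) (336/19,12) (312/19,18)]
5. Canonical ring: [(10,12) (336/19,12) (312/19,18) (10,18)]

Clipped polygon: [(10,12) (336/19,12) (312/19,18) (10,18)]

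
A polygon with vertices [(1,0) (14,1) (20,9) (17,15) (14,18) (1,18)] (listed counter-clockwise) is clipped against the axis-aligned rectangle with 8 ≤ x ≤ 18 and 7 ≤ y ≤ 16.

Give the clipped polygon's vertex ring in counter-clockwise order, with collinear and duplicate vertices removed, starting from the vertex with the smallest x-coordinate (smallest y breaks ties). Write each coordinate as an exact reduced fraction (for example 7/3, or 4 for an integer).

Clipped polygon: [(8,7) (18,7) (18,13) (17,15) (16,16) (8,16)]

1. After x ≥ 8: [(8,7/13) (14,1) (20,9) (17,15) (14,18) (8,18)]
2. After x ≤ 18: [(8,7/13) (14,1) (18,19/3) (18,13) (17,15) (14,18) (8,18)]
3. After y ≥ 7: [(8,7) (18,7) (18,13) (17,15) (14,18) (8,18)]
4. After y ≤ 16: [(8,16) (8,7) (18,7) (18,13) (17,15) (16,16)]
5. Canonical ring: [(8,7) (18,7) (18,13) (17,15) (16,16) (8,16)]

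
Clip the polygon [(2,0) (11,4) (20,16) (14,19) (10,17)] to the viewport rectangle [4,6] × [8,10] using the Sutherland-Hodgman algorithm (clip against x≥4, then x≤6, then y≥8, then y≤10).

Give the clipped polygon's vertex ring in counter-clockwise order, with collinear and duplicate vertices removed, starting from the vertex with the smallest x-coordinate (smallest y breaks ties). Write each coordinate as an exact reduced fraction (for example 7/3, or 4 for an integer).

Clipped polygon: [(98/17,8) (6,8) (6,17/2)]

1. After x ≥ 4: [(4,17/4) (4,8/9) (11,4) (20,16) (14,19) (10,17)]
2. After x ≤ 6: [(6,17/2) (4,17/4) (4,8/9) (6,16/9)]
3. After y ≥ 8: [(6,8) (6,17/2) (98/17,8)]
4. After y ≤ 10: [(6,8) (6,17/2) (98/17,8)]
5. Canonical ring: [(98/17,8) (6,8) (6,17/2)]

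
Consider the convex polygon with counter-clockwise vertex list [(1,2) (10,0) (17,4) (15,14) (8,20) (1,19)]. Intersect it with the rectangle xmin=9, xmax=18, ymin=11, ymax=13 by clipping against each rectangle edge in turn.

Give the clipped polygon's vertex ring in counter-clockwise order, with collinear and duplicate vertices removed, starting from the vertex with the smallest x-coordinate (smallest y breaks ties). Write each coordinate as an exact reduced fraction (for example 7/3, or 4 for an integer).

1. After x ≥ 9: [(9,2/9) (10,0) (17,4) (15,14) (9,134/7)]
2. After x ≤ 18: [(9,2/9) (10,0) (17,4) (15,14) (9,134/7)]
3. After y ≥ 11: [(9,11) (78/5,11) (15,14) (9,134/7)]
4. After y ≤ 13: [(9,13) (9,11) (78/5,11) (76/5,13)]
5. Canonical ring: [(9,11) (78/5,11) (76/5,13) (9,13)]

Clipped polygon: [(9,11) (78/5,11) (76/5,13) (9,13)]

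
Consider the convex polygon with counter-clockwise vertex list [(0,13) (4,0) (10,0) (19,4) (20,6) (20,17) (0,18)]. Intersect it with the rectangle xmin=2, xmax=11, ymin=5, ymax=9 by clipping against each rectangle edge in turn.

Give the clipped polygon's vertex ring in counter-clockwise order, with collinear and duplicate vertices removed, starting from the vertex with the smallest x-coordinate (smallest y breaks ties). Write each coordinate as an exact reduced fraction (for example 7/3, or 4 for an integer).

Clipped polygon: [(2,13/2) (32/13,5) (11,5) (11,9) (2,9)]

1. After x ≥ 2: [(2,13/2) (4,0) (10,0) (19,4) (20,6) (20,17) (2,179/10)]
2. After x ≤ 11: [(2,13/2) (4,0) (10,0) (11,4/9) (11,349/20) (2,179/10)]
3. After y ≥ 5: [(2,13/2) (32/13,5) (11,5) (11,349/20) (2,179/10)]
4. After y ≤ 9: [(2,9) (2,13/2) (32/13,5) (11,5) (11,9)]
5. Canonical ring: [(2,13/2) (32/13,5) (11,5) (11,9) (2,9)]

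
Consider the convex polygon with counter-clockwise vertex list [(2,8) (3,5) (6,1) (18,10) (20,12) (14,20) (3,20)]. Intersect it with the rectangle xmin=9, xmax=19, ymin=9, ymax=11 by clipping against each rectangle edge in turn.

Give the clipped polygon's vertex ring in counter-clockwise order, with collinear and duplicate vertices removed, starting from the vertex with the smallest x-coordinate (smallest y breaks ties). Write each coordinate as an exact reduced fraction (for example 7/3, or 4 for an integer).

1. After x ≥ 9: [(9,13/4) (18,10) (20,12) (14,20) (9,20)]
2. After x ≤ 19: [(9,13/4) (18,10) (19,11) (19,40/3) (14,20) (9,20)]
3. After y ≥ 9: [(9,9) (50/3,9) (18,10) (19,11) (19,40/3) (14,20) (9,20)]
4. After y ≤ 11: [(9,11) (9,9) (50/3,9) (18,10) (19,11) (19,11)]
5. Canonical ring: [(9,9) (50/3,9) (18,10) (19,11) (9,11)]

Clipped polygon: [(9,9) (50/3,9) (18,10) (19,11) (9,11)]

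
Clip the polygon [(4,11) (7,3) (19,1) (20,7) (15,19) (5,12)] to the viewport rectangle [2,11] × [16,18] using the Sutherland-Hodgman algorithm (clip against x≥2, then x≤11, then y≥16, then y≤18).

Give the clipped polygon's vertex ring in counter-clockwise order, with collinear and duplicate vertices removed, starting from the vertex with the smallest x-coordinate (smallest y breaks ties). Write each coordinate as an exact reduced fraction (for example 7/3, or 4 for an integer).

Clipped polygon: [(75/7,16) (11,16) (11,81/5)]

1. After x ≥ 2: [(4,11) (7,3) (19,1) (20,7) (15,19) (5,12)]
2. After x ≤ 11: [(4,11) (7,3) (11,7/3) (11,81/5) (5,12)]
3. After y ≥ 16: [(11,16) (11,81/5) (75/7,16)]
4. After y ≤ 18: [(11,16) (11,81/5) (75/7,16)]
5. Canonical ring: [(75/7,16) (11,16) (11,81/5)]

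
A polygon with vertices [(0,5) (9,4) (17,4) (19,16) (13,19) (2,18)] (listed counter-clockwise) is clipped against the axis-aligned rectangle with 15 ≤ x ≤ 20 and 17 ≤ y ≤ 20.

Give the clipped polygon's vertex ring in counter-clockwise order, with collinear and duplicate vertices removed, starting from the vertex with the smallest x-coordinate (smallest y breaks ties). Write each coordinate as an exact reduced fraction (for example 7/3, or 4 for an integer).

Clipped polygon: [(15,17) (17,17) (15,18)]

1. After x ≥ 15: [(15,4) (17,4) (19,16) (15,18)]
2. After x ≤ 20: [(15,4) (17,4) (19,16) (15,18)]
3. After y ≥ 17: [(15,17) (17,17) (15,18)]
4. After y ≤ 20: [(15,17) (17,17) (15,18)]
5. Canonical ring: [(15,17) (17,17) (15,18)]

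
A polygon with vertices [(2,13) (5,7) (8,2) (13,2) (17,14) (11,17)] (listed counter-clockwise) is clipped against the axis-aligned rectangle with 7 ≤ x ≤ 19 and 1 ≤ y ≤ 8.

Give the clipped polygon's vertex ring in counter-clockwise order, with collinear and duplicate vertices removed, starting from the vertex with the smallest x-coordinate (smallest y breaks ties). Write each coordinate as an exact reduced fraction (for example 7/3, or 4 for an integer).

Clipped polygon: [(7,11/3) (8,2) (13,2) (15,8) (7,8)]

1. After x ≥ 7: [(7,137/9) (7,11/3) (8,2) (13,2) (17,14) (11,17)]
2. After x ≤ 19: [(7,137/9) (7,11/3) (8,2) (13,2) (17,14) (11,17)]
3. After y ≥ 1: [(7,137/9) (7,11/3) (8,2) (13,2) (17,14) (11,17)]
4. After y ≤ 8: [(7,8) (7,11/3) (8,2) (13,2) (15,8)]
5. Canonical ring: [(7,11/3) (8,2) (13,2) (15,8) (7,8)]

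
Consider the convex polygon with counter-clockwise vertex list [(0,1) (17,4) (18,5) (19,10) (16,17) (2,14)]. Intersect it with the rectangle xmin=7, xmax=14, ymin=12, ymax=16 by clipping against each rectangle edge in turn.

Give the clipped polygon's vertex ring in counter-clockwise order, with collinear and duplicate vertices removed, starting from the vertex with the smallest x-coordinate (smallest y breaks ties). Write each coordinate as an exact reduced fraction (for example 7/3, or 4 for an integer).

1. After x ≥ 7: [(7,38/17) (17,4) (18,5) (19,10) (16,17) (7,211/14)]
2. After x ≤ 14: [(7,38/17) (14,59/17) (14,116/7) (7,211/14)]
3. After y ≥ 12: [(7,12) (14,12) (14,116/7) (7,211/14)]
4. After y ≤ 16: [(7,12) (14,12) (14,16) (34/3,16) (7,211/14)]
5. Canonical ring: [(7,12) (14,12) (14,16) (34/3,16) (7,211/14)]

Clipped polygon: [(7,12) (14,12) (14,16) (34/3,16) (7,211/14)]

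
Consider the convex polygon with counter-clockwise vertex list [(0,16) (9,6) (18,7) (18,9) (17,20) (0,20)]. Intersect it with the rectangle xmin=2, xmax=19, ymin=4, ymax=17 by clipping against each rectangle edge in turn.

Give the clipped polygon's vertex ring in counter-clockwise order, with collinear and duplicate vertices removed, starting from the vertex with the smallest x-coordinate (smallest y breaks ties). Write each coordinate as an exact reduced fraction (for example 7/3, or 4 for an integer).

Clipped polygon: [(2,124/9) (9,6) (18,7) (18,9) (190/11,17) (2,17)]

1. After x ≥ 2: [(2,124/9) (9,6) (18,7) (18,9) (17,20) (2,20)]
2. After x ≤ 19: [(2,124/9) (9,6) (18,7) (18,9) (17,20) (2,20)]
3. After y ≥ 4: [(2,124/9) (9,6) (18,7) (18,9) (17,20) (2,20)]
4. After y ≤ 17: [(2,17) (2,124/9) (9,6) (18,7) (18,9) (190/11,17)]
5. Canonical ring: [(2,124/9) (9,6) (18,7) (18,9) (190/11,17) (2,17)]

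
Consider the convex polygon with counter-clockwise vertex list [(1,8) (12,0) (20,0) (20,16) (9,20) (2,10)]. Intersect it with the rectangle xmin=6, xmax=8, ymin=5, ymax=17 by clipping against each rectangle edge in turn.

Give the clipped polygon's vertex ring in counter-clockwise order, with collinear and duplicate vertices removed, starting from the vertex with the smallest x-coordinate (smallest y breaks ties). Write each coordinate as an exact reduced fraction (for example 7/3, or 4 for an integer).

Clipped polygon: [(6,5) (8,5) (8,17) (69/10,17) (6,110/7)]

1. After x ≥ 6: [(6,48/11) (12,0) (20,0) (20,16) (9,20) (6,110/7)]
2. After x ≤ 8: [(6,48/11) (8,32/11) (8,130/7) (6,110/7)]
3. After y ≥ 5: [(6,5) (8,5) (8,130/7) (6,110/7)]
4. After y ≤ 17: [(6,5) (8,5) (8,17) (69/10,17) (6,110/7)]
5. Canonical ring: [(6,5) (8,5) (8,17) (69/10,17) (6,110/7)]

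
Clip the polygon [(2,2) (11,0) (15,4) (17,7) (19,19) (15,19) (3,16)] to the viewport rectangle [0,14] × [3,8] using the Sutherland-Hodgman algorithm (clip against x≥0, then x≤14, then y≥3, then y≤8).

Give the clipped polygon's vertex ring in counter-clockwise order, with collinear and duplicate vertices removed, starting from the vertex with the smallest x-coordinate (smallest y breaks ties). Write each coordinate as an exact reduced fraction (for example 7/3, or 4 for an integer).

1. After x ≥ 0: [(2,2) (11,0) (15,4) (17,7) (19,19) (15,19) (3,16)]
2. After x ≤ 14: [(2,2) (11,0) (14,3) (14,75/4) (3,16)]
3. After y ≥ 3: [(29/14,3) (14,3) (14,3) (14,75/4) (3,16)]
4. After y ≤ 8: [(17/7,8) (29/14,3) (14,3) (14,3) (14,8)]
5. Canonical ring: [(29/14,3) (14,3) (14,8) (17/7,8)]

Clipped polygon: [(29/14,3) (14,3) (14,8) (17/7,8)]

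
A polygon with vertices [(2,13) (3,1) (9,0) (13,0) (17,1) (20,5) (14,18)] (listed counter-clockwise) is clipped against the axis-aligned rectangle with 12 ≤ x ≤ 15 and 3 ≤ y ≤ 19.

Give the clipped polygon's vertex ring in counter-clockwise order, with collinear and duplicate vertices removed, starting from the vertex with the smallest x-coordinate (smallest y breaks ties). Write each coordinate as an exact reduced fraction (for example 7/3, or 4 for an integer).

1. After x ≥ 12: [(12,103/6) (12,0) (13,0) (17,1) (20,5) (14,18)]
2. After x ≤ 15: [(12,103/6) (12,0) (13,0) (15,1/2) (15,95/6) (14,18)]
3. After y ≥ 3: [(12,103/6) (12,3) (15,3) (15,95/6) (14,18)]
4. After y ≤ 19: [(12,103/6) (12,3) (15,3) (15,95/6) (14,18)]
5. Canonical ring: [(12,3) (15,3) (15,95/6) (14,18) (12,103/6)]

Clipped polygon: [(12,3) (15,3) (15,95/6) (14,18) (12,103/6)]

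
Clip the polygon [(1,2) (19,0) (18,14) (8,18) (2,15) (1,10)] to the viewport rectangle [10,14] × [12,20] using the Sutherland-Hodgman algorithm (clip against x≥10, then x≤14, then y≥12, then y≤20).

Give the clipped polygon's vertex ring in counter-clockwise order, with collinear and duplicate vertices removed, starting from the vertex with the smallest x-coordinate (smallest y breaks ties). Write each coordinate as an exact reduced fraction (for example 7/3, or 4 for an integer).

Clipped polygon: [(10,12) (14,12) (14,78/5) (10,86/5)]

1. After x ≥ 10: [(10,1) (19,0) (18,14) (10,86/5)]
2. After x ≤ 14: [(10,1) (14,5/9) (14,78/5) (10,86/5)]
3. After y ≥ 12: [(10,12) (14,12) (14,78/5) (10,86/5)]
4. After y ≤ 20: [(10,12) (14,12) (14,78/5) (10,86/5)]
5. Canonical ring: [(10,12) (14,12) (14,78/5) (10,86/5)]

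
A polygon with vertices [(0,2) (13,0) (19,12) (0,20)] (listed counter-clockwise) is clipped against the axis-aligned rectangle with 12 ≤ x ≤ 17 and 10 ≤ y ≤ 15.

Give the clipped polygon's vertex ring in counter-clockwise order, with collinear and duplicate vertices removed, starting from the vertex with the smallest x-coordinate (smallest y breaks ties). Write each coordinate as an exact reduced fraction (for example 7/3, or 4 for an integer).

1. After x ≥ 12: [(12,2/13) (13,0) (19,12) (12,284/19)]
2. After x ≤ 17: [(12,2/13) (13,0) (17,8) (17,244/19) (12,284/19)]
3. After y ≥ 10: [(12,10) (17,10) (17,244/19) (12,284/19)]
4. After y ≤ 15: [(12,10) (17,10) (17,244/19) (12,284/19)]
5. Canonical ring: [(12,10) (17,10) (17,244/19) (12,284/19)]

Clipped polygon: [(12,10) (17,10) (17,244/19) (12,284/19)]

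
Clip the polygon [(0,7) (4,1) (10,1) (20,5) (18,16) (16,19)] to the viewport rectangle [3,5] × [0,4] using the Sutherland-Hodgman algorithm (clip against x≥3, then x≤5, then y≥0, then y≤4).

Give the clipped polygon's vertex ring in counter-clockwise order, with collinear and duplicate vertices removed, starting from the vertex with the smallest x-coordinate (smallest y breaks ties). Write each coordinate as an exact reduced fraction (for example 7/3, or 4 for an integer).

1. After x ≥ 3: [(3,37/4) (3,5/2) (4,1) (10,1) (20,5) (18,16) (16,19)]
2. After x ≤ 5: [(5,43/4) (3,37/4) (3,5/2) (4,1) (5,1)]
3. After y ≥ 0: [(5,43/4) (3,37/4) (3,5/2) (4,1) (5,1)]
4. After y ≤ 4: [(5,4) (3,4) (3,5/2) (4,1) (5,1)]
5. Canonical ring: [(3,5/2) (4,1) (5,1) (5,4) (3,4)]

Clipped polygon: [(3,5/2) (4,1) (5,1) (5,4) (3,4)]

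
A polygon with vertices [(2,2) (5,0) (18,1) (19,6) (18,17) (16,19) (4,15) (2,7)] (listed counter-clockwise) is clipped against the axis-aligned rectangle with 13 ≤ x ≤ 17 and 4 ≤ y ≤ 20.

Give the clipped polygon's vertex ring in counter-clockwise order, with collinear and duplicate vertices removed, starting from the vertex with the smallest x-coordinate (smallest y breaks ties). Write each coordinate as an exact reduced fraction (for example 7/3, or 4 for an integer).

1. After x ≥ 13: [(13,8/13) (18,1) (19,6) (18,17) (16,19) (13,18)]
2. After x ≤ 17: [(13,8/13) (17,12/13) (17,18) (16,19) (13,18)]
3. After y ≥ 4: [(13,4) (17,4) (17,18) (16,19) (13,18)]
4. After y ≤ 20: [(13,4) (17,4) (17,18) (16,19) (13,18)]
5. Canonical ring: [(13,4) (17,4) (17,18) (16,19) (13,18)]

Clipped polygon: [(13,4) (17,4) (17,18) (16,19) (13,18)]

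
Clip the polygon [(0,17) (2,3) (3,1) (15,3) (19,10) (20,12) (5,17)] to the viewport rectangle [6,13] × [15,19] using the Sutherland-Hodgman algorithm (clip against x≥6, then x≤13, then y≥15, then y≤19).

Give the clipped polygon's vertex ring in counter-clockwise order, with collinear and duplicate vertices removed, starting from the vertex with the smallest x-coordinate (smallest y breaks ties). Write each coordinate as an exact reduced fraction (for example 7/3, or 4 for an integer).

Clipped polygon: [(6,15) (11,15) (6,50/3)]

1. After x ≥ 6: [(6,3/2) (15,3) (19,10) (20,12) (6,50/3)]
2. After x ≤ 13: [(6,3/2) (13,8/3) (13,43/3) (6,50/3)]
3. After y ≥ 15: [(6,15) (11,15) (6,50/3)]
4. After y ≤ 19: [(6,15) (11,15) (6,50/3)]
5. Canonical ring: [(6,15) (11,15) (6,50/3)]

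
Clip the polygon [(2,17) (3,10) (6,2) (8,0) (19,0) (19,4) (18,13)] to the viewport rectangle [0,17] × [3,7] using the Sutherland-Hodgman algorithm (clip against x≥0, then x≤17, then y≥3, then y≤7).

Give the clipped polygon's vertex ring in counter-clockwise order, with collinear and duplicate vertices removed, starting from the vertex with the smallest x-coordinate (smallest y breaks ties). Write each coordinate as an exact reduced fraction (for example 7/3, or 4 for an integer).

1. After x ≥ 0: [(2,17) (3,10) (6,2) (8,0) (19,0) (19,4) (18,13)]
2. After x ≤ 17: [(17,53/4) (2,17) (3,10) (6,2) (8,0) (17,0)]
3. After y ≥ 3: [(17,3) (17,53/4) (2,17) (3,10) (45/8,3)]
4. After y ≤ 7: [(17,3) (17,7) (33/8,7) (45/8,3)]
5. Canonical ring: [(33/8,7) (45/8,3) (17,3) (17,7)]

Clipped polygon: [(33/8,7) (45/8,3) (17,3) (17,7)]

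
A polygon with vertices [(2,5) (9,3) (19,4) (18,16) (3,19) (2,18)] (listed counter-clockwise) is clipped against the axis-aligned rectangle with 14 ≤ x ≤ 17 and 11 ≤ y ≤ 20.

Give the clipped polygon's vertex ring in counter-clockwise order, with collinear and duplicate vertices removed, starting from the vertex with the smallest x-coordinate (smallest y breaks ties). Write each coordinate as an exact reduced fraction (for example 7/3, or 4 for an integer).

Clipped polygon: [(14,11) (17,11) (17,81/5) (14,84/5)]

1. After x ≥ 14: [(14,7/2) (19,4) (18,16) (14,84/5)]
2. After x ≤ 17: [(14,7/2) (17,19/5) (17,81/5) (14,84/5)]
3. After y ≥ 11: [(14,11) (17,11) (17,81/5) (14,84/5)]
4. After y ≤ 20: [(14,11) (17,11) (17,81/5) (14,84/5)]
5. Canonical ring: [(14,11) (17,11) (17,81/5) (14,84/5)]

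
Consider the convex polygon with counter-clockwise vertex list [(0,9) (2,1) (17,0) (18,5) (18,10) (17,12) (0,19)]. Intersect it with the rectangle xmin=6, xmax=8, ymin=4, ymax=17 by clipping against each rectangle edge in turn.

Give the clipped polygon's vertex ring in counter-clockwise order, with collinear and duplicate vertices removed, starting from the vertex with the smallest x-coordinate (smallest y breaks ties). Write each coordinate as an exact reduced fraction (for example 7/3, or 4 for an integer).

Clipped polygon: [(6,4) (8,4) (8,267/17) (6,281/17)]

1. After x ≥ 6: [(6,11/15) (17,0) (18,5) (18,10) (17,12) (6,281/17)]
2. After x ≤ 8: [(6,11/15) (8,3/5) (8,267/17) (6,281/17)]
3. After y ≥ 4: [(6,4) (8,4) (8,267/17) (6,281/17)]
4. After y ≤ 17: [(6,4) (8,4) (8,267/17) (6,281/17)]
5. Canonical ring: [(6,4) (8,4) (8,267/17) (6,281/17)]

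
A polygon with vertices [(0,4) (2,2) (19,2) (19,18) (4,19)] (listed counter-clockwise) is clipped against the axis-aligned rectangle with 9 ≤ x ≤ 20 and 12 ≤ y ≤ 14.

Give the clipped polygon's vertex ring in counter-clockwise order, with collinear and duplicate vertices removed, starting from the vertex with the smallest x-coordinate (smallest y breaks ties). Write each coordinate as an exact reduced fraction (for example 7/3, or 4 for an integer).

1. After x ≥ 9: [(9,2) (19,2) (19,18) (9,56/3)]
2. After x ≤ 20: [(9,2) (19,2) (19,18) (9,56/3)]
3. After y ≥ 12: [(9,12) (19,12) (19,18) (9,56/3)]
4. After y ≤ 14: [(9,14) (9,12) (19,12) (19,14)]
5. Canonical ring: [(9,12) (19,12) (19,14) (9,14)]

Clipped polygon: [(9,12) (19,12) (19,14) (9,14)]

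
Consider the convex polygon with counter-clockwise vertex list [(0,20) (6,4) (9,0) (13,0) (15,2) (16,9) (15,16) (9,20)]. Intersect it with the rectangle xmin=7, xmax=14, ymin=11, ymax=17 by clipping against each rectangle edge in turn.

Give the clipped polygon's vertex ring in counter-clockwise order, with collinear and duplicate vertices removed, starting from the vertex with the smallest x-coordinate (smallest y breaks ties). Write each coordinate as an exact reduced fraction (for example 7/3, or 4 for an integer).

Clipped polygon: [(7,11) (14,11) (14,50/3) (27/2,17) (7,17)]

1. After x ≥ 7: [(7,20) (7,8/3) (9,0) (13,0) (15,2) (16,9) (15,16) (9,20)]
2. After x ≤ 14: [(7,20) (7,8/3) (9,0) (13,0) (14,1) (14,50/3) (9,20)]
3. After y ≥ 11: [(7,20) (7,11) (14,11) (14,50/3) (9,20)]
4. After y ≤ 17: [(7,17) (7,11) (14,11) (14,50/3) (27/2,17)]
5. Canonical ring: [(7,11) (14,11) (14,50/3) (27/2,17) (7,17)]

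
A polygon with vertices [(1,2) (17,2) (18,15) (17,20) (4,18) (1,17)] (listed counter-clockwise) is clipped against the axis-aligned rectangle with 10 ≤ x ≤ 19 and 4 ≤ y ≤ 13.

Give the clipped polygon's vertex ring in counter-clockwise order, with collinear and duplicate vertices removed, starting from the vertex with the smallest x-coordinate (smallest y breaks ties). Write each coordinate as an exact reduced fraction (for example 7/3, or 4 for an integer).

Clipped polygon: [(10,4) (223/13,4) (232/13,13) (10,13)]

1. After x ≥ 10: [(10,2) (17,2) (18,15) (17,20) (10,246/13)]
2. After x ≤ 19: [(10,2) (17,2) (18,15) (17,20) (10,246/13)]
3. After y ≥ 4: [(10,4) (223/13,4) (18,15) (17,20) (10,246/13)]
4. After y ≤ 13: [(10,13) (10,4) (223/13,4) (232/13,13)]
5. Canonical ring: [(10,4) (223/13,4) (232/13,13) (10,13)]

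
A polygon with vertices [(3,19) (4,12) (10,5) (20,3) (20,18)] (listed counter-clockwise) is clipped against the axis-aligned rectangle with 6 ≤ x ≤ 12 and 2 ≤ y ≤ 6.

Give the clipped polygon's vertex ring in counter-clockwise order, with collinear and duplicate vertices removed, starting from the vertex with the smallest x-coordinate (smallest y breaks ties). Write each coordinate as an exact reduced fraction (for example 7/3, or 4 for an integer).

1. After x ≥ 6: [(6,320/17) (6,29/3) (10,5) (20,3) (20,18)]
2. After x ≤ 12: [(12,314/17) (6,320/17) (6,29/3) (10,5) (12,23/5)]
3. After y ≥ 2: [(12,314/17) (6,320/17) (6,29/3) (10,5) (12,23/5)]
4. After y ≤ 6: [(12,6) (64/7,6) (10,5) (12,23/5)]
5. Canonical ring: [(64/7,6) (10,5) (12,23/5) (12,6)]

Clipped polygon: [(64/7,6) (10,5) (12,23/5) (12,6)]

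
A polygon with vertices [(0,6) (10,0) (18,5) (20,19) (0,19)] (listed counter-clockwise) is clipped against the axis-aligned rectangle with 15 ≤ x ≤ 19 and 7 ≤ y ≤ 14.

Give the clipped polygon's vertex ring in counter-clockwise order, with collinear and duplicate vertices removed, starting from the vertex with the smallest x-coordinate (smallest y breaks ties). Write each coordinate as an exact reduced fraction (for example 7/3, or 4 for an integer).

Clipped polygon: [(15,7) (128/7,7) (19,12) (19,14) (15,14)]

1. After x ≥ 15: [(15,25/8) (18,5) (20,19) (15,19)]
2. After x ≤ 19: [(15,25/8) (18,5) (19,12) (19,19) (15,19)]
3. After y ≥ 7: [(15,7) (128/7,7) (19,12) (19,19) (15,19)]
4. After y ≤ 14: [(15,14) (15,7) (128/7,7) (19,12) (19,14)]
5. Canonical ring: [(15,7) (128/7,7) (19,12) (19,14) (15,14)]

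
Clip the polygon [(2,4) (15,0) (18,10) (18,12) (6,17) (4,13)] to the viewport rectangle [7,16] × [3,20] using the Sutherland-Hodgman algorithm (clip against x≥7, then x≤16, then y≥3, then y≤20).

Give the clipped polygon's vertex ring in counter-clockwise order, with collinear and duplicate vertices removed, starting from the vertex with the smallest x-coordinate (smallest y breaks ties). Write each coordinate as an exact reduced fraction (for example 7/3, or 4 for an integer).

Clipped polygon: [(7,3) (159/10,3) (16,10/3) (16,77/6) (7,199/12)]

1. After x ≥ 7: [(7,32/13) (15,0) (18,10) (18,12) (7,199/12)]
2. After x ≤ 16: [(7,32/13) (15,0) (16,10/3) (16,77/6) (7,199/12)]
3. After y ≥ 3: [(7,3) (159/10,3) (16,10/3) (16,77/6) (7,199/12)]
4. After y ≤ 20: [(7,3) (159/10,3) (16,10/3) (16,77/6) (7,199/12)]
5. Canonical ring: [(7,3) (159/10,3) (16,10/3) (16,77/6) (7,199/12)]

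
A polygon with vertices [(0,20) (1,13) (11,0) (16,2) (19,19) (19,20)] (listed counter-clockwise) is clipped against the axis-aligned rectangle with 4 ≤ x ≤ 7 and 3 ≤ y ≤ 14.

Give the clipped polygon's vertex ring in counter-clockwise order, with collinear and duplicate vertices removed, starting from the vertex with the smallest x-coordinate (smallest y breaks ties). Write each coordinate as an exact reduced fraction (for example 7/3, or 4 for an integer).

Clipped polygon: [(4,91/10) (7,26/5) (7,14) (4,14)]

1. After x ≥ 4: [(4,20) (4,91/10) (11,0) (16,2) (19,19) (19,20)]
2. After x ≤ 7: [(7,20) (4,20) (4,91/10) (7,26/5)]
3. After y ≥ 3: [(7,20) (4,20) (4,91/10) (7,26/5)]
4. After y ≤ 14: [(7,14) (4,14) (4,91/10) (7,26/5)]
5. Canonical ring: [(4,91/10) (7,26/5) (7,14) (4,14)]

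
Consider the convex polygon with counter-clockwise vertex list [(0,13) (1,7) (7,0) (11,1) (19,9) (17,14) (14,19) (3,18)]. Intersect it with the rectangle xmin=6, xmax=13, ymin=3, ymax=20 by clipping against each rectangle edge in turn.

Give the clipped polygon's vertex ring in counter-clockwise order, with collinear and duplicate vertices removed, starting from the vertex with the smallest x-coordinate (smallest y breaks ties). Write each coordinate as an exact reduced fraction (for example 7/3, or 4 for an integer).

Clipped polygon: [(6,3) (13,3) (13,208/11) (6,201/11)]

1. After x ≥ 6: [(6,7/6) (7,0) (11,1) (19,9) (17,14) (14,19) (6,201/11)]
2. After x ≤ 13: [(6,7/6) (7,0) (11,1) (13,3) (13,208/11) (6,201/11)]
3. After y ≥ 3: [(6,3) (13,3) (13,3) (13,208/11) (6,201/11)]
4. After y ≤ 20: [(6,3) (13,3) (13,3) (13,208/11) (6,201/11)]
5. Canonical ring: [(6,3) (13,3) (13,208/11) (6,201/11)]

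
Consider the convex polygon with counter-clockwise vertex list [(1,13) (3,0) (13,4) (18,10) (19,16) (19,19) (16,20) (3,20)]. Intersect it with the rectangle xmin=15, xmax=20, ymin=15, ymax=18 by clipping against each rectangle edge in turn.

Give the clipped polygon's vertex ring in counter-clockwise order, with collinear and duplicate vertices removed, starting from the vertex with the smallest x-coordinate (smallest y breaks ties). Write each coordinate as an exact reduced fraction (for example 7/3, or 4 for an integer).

1. After x ≥ 15: [(15,32/5) (18,10) (19,16) (19,19) (16,20) (15,20)]
2. After x ≤ 20: [(15,32/5) (18,10) (19,16) (19,19) (16,20) (15,20)]
3. After y ≥ 15: [(15,15) (113/6,15) (19,16) (19,19) (16,20) (15,20)]
4. After y ≤ 18: [(15,18) (15,15) (113/6,15) (19,16) (19,18)]
5. Canonical ring: [(15,15) (113/6,15) (19,16) (19,18) (15,18)]

Clipped polygon: [(15,15) (113/6,15) (19,16) (19,18) (15,18)]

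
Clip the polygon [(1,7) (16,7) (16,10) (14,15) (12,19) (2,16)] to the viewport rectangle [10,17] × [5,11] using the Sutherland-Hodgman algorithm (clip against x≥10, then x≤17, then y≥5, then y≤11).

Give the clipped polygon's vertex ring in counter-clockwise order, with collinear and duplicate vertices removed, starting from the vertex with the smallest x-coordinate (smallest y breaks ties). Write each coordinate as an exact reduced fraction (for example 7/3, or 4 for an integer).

1. After x ≥ 10: [(10,7) (16,7) (16,10) (14,15) (12,19) (10,92/5)]
2. After x ≤ 17: [(10,7) (16,7) (16,10) (14,15) (12,19) (10,92/5)]
3. After y ≥ 5: [(10,7) (16,7) (16,10) (14,15) (12,19) (10,92/5)]
4. After y ≤ 11: [(10,11) (10,7) (16,7) (16,10) (78/5,11)]
5. Canonical ring: [(10,7) (16,7) (16,10) (78/5,11) (10,11)]

Clipped polygon: [(10,7) (16,7) (16,10) (78/5,11) (10,11)]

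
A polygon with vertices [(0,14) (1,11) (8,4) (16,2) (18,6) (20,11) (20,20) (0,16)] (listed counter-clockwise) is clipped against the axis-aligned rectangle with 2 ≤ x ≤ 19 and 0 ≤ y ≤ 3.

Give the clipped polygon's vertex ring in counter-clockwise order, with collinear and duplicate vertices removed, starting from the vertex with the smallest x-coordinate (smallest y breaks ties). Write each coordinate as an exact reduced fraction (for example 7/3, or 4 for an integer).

1. After x ≥ 2: [(2,10) (8,4) (16,2) (18,6) (20,11) (20,20) (2,82/5)]
2. After x ≤ 19: [(2,10) (8,4) (16,2) (18,6) (19,17/2) (19,99/5) (2,82/5)]
3. After y ≥ 0: [(2,10) (8,4) (16,2) (18,6) (19,17/2) (19,99/5) (2,82/5)]
4. After y ≤ 3: [(12,3) (16,2) (33/2,3)]
5. Canonical ring: [(12,3) (16,2) (33/2,3)]

Clipped polygon: [(12,3) (16,2) (33/2,3)]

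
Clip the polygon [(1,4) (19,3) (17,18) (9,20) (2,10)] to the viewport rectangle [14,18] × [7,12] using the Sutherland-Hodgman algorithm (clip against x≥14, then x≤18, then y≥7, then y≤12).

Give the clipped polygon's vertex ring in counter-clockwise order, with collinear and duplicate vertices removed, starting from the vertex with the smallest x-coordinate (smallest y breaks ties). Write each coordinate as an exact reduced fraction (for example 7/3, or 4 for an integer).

Clipped polygon: [(14,7) (18,7) (18,21/2) (89/5,12) (14,12)]

1. After x ≥ 14: [(14,59/18) (19,3) (17,18) (14,75/4)]
2. After x ≤ 18: [(14,59/18) (18,55/18) (18,21/2) (17,18) (14,75/4)]
3. After y ≥ 7: [(14,7) (18,7) (18,21/2) (17,18) (14,75/4)]
4. After y ≤ 12: [(14,12) (14,7) (18,7) (18,21/2) (89/5,12)]
5. Canonical ring: [(14,7) (18,7) (18,21/2) (89/5,12) (14,12)]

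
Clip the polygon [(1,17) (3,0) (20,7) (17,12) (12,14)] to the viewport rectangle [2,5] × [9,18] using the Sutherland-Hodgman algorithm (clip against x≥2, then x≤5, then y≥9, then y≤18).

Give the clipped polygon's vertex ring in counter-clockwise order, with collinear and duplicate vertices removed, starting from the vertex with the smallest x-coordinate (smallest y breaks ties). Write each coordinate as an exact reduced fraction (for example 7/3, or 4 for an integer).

1. After x ≥ 2: [(2,184/11) (2,17/2) (3,0) (20,7) (17,12) (12,14)]
2. After x ≤ 5: [(5,175/11) (2,184/11) (2,17/2) (3,0) (5,14/17)]
3. After y ≥ 9: [(5,9) (5,175/11) (2,184/11) (2,9)]
4. After y ≤ 18: [(5,9) (5,175/11) (2,184/11) (2,9)]
5. Canonical ring: [(2,9) (5,9) (5,175/11) (2,184/11)]

Clipped polygon: [(2,9) (5,9) (5,175/11) (2,184/11)]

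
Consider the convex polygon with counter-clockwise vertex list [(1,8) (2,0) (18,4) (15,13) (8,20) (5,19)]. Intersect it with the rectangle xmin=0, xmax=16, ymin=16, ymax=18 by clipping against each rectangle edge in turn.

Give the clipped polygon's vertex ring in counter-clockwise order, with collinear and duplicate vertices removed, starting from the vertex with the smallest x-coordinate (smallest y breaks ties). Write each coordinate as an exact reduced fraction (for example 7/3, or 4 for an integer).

1. After x ≥ 0: [(1,8) (2,0) (18,4) (15,13) (8,20) (5,19)]
2. After x ≤ 16: [(1,8) (2,0) (16,7/2) (16,10) (15,13) (8,20) (5,19)]
3. After y ≥ 16: [(43/11,16) (12,16) (8,20) (5,19)]
4. After y ≤ 18: [(51/11,18) (43/11,16) (12,16) (10,18)]
5. Canonical ring: [(43/11,16) (12,16) (10,18) (51/11,18)]

Clipped polygon: [(43/11,16) (12,16) (10,18) (51/11,18)]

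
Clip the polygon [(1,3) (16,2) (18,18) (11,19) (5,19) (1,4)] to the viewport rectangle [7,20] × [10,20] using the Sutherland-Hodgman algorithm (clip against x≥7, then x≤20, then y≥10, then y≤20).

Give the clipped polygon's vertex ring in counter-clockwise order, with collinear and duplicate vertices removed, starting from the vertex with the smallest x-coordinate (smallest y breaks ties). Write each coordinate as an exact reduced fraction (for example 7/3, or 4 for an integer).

Clipped polygon: [(7,10) (17,10) (18,18) (11,19) (7,19)]

1. After x ≥ 7: [(7,13/5) (16,2) (18,18) (11,19) (7,19)]
2. After x ≤ 20: [(7,13/5) (16,2) (18,18) (11,19) (7,19)]
3. After y ≥ 10: [(7,10) (17,10) (18,18) (11,19) (7,19)]
4. After y ≤ 20: [(7,10) (17,10) (18,18) (11,19) (7,19)]
5. Canonical ring: [(7,10) (17,10) (18,18) (11,19) (7,19)]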